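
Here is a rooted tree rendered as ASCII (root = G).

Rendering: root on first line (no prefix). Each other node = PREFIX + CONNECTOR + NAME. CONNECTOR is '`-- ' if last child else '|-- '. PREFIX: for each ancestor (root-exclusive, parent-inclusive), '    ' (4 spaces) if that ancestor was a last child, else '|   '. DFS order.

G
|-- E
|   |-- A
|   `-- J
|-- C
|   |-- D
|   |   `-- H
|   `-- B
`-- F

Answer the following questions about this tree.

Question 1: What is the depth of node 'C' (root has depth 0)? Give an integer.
Answer: 1

Derivation:
Path from root to C: G -> C
Depth = number of edges = 1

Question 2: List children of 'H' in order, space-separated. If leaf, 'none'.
Answer: none

Derivation:
Node H's children (from adjacency): (leaf)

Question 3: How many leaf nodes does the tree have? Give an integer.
Answer: 5

Derivation:
Leaves (nodes with no children): A, B, F, H, J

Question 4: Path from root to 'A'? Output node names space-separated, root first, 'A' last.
Answer: G E A

Derivation:
Walk down from root: G -> E -> A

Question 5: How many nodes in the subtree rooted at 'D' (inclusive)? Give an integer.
Answer: 2

Derivation:
Subtree rooted at D contains: D, H
Count = 2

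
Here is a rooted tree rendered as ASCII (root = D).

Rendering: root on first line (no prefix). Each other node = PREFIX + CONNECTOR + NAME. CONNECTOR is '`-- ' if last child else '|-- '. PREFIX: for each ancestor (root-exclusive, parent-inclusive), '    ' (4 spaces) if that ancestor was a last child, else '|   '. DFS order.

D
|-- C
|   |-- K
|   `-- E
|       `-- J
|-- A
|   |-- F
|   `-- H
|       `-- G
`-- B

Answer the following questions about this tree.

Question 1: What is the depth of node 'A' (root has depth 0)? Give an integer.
Answer: 1

Derivation:
Path from root to A: D -> A
Depth = number of edges = 1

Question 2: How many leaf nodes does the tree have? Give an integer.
Leaves (nodes with no children): B, F, G, J, K

Answer: 5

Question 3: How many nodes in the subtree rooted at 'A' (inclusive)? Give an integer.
Answer: 4

Derivation:
Subtree rooted at A contains: A, F, G, H
Count = 4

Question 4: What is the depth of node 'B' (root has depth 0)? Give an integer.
Path from root to B: D -> B
Depth = number of edges = 1

Answer: 1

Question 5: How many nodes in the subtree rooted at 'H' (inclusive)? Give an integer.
Subtree rooted at H contains: G, H
Count = 2

Answer: 2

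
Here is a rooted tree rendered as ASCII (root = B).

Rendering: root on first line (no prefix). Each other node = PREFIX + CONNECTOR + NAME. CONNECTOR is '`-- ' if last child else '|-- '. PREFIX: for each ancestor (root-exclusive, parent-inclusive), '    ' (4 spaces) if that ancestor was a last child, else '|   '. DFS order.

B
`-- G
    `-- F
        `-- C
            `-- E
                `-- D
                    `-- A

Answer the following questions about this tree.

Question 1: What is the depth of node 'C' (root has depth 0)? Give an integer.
Path from root to C: B -> G -> F -> C
Depth = number of edges = 3

Answer: 3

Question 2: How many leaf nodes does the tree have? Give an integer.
Leaves (nodes with no children): A

Answer: 1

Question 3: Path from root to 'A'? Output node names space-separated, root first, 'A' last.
Walk down from root: B -> G -> F -> C -> E -> D -> A

Answer: B G F C E D A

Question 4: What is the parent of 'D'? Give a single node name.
Answer: E

Derivation:
Scan adjacency: D appears as child of E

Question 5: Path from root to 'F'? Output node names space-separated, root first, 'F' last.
Answer: B G F

Derivation:
Walk down from root: B -> G -> F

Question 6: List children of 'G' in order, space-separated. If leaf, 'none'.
Answer: F

Derivation:
Node G's children (from adjacency): F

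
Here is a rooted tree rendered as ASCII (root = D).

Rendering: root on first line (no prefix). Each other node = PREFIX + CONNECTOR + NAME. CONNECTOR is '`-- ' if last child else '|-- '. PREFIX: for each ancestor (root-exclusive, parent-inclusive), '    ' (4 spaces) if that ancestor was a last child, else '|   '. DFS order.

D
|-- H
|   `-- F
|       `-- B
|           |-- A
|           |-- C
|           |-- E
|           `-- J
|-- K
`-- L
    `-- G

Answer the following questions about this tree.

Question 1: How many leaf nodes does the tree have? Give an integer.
Answer: 6

Derivation:
Leaves (nodes with no children): A, C, E, G, J, K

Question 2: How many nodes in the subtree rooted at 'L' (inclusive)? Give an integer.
Answer: 2

Derivation:
Subtree rooted at L contains: G, L
Count = 2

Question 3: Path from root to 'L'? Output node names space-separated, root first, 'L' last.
Walk down from root: D -> L

Answer: D L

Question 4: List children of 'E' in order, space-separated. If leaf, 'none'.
Node E's children (from adjacency): (leaf)

Answer: none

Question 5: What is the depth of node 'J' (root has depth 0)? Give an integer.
Answer: 4

Derivation:
Path from root to J: D -> H -> F -> B -> J
Depth = number of edges = 4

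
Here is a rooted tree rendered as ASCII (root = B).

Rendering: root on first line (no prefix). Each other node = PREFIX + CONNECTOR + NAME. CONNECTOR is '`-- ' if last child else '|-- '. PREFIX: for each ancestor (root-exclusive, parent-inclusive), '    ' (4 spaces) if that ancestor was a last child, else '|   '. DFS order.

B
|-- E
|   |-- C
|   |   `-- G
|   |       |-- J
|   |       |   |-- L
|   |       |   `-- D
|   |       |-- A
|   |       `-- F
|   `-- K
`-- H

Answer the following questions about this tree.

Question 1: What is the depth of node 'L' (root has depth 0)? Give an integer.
Path from root to L: B -> E -> C -> G -> J -> L
Depth = number of edges = 5

Answer: 5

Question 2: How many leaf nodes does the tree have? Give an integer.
Answer: 6

Derivation:
Leaves (nodes with no children): A, D, F, H, K, L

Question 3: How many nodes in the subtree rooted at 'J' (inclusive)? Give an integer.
Answer: 3

Derivation:
Subtree rooted at J contains: D, J, L
Count = 3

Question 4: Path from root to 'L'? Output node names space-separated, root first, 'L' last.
Answer: B E C G J L

Derivation:
Walk down from root: B -> E -> C -> G -> J -> L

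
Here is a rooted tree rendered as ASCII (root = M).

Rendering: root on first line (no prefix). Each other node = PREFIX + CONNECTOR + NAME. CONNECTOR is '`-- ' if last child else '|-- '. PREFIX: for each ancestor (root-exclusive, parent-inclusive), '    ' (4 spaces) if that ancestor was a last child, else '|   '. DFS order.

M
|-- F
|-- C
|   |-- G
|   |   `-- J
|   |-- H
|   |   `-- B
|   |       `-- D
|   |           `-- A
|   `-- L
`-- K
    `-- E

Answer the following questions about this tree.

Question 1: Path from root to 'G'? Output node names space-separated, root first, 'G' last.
Walk down from root: M -> C -> G

Answer: M C G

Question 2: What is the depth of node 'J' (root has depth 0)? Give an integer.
Answer: 3

Derivation:
Path from root to J: M -> C -> G -> J
Depth = number of edges = 3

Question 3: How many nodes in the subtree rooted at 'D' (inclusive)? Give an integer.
Subtree rooted at D contains: A, D
Count = 2

Answer: 2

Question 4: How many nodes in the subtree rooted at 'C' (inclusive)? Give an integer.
Subtree rooted at C contains: A, B, C, D, G, H, J, L
Count = 8

Answer: 8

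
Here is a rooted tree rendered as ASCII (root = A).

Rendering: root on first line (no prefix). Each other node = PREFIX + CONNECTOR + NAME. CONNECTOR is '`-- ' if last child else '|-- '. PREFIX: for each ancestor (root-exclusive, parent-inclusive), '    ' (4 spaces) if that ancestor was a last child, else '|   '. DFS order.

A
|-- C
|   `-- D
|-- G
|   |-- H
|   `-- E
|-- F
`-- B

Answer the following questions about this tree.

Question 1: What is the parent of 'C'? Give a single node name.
Answer: A

Derivation:
Scan adjacency: C appears as child of A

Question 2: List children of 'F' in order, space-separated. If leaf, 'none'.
Answer: none

Derivation:
Node F's children (from adjacency): (leaf)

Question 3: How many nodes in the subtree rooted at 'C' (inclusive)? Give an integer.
Answer: 2

Derivation:
Subtree rooted at C contains: C, D
Count = 2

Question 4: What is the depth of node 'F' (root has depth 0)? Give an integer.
Answer: 1

Derivation:
Path from root to F: A -> F
Depth = number of edges = 1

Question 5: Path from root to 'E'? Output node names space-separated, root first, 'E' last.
Answer: A G E

Derivation:
Walk down from root: A -> G -> E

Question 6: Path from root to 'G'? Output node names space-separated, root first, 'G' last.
Walk down from root: A -> G

Answer: A G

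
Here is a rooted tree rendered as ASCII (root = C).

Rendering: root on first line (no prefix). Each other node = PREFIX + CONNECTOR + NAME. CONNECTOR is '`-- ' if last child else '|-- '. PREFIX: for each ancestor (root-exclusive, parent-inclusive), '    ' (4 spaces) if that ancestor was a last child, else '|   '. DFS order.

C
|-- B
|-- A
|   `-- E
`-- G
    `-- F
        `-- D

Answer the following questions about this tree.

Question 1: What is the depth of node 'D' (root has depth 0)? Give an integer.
Answer: 3

Derivation:
Path from root to D: C -> G -> F -> D
Depth = number of edges = 3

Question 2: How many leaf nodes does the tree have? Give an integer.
Answer: 3

Derivation:
Leaves (nodes with no children): B, D, E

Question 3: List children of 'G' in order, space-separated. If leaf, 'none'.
Answer: F

Derivation:
Node G's children (from adjacency): F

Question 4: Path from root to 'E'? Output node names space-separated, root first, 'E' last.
Answer: C A E

Derivation:
Walk down from root: C -> A -> E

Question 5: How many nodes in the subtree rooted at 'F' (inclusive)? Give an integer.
Answer: 2

Derivation:
Subtree rooted at F contains: D, F
Count = 2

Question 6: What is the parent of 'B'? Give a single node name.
Answer: C

Derivation:
Scan adjacency: B appears as child of C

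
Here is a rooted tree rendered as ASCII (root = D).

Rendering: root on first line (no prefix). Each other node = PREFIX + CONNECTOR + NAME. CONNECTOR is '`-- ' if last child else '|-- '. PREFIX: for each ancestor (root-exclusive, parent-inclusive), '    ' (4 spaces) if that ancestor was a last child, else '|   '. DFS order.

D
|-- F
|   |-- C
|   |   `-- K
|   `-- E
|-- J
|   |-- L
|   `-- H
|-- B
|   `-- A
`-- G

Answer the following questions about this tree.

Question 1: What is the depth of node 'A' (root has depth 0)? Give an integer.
Answer: 2

Derivation:
Path from root to A: D -> B -> A
Depth = number of edges = 2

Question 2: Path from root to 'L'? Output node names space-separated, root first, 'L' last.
Walk down from root: D -> J -> L

Answer: D J L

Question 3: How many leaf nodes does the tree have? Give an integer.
Leaves (nodes with no children): A, E, G, H, K, L

Answer: 6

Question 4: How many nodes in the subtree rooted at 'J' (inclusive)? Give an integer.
Subtree rooted at J contains: H, J, L
Count = 3

Answer: 3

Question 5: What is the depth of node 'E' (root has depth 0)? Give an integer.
Path from root to E: D -> F -> E
Depth = number of edges = 2

Answer: 2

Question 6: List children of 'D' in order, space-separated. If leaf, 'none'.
Node D's children (from adjacency): F, J, B, G

Answer: F J B G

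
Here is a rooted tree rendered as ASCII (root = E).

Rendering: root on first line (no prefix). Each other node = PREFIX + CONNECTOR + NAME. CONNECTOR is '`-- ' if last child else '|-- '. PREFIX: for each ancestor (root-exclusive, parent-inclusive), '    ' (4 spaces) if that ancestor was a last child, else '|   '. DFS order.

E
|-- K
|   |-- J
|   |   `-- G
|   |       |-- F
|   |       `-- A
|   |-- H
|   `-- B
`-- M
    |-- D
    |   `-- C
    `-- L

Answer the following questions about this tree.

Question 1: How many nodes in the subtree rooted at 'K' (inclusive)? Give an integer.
Answer: 7

Derivation:
Subtree rooted at K contains: A, B, F, G, H, J, K
Count = 7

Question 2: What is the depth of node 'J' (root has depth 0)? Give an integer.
Path from root to J: E -> K -> J
Depth = number of edges = 2

Answer: 2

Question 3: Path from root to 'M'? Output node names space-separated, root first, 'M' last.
Answer: E M

Derivation:
Walk down from root: E -> M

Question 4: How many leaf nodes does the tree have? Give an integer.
Leaves (nodes with no children): A, B, C, F, H, L

Answer: 6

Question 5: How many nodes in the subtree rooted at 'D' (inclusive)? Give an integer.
Subtree rooted at D contains: C, D
Count = 2

Answer: 2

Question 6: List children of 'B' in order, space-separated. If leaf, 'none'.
Answer: none

Derivation:
Node B's children (from adjacency): (leaf)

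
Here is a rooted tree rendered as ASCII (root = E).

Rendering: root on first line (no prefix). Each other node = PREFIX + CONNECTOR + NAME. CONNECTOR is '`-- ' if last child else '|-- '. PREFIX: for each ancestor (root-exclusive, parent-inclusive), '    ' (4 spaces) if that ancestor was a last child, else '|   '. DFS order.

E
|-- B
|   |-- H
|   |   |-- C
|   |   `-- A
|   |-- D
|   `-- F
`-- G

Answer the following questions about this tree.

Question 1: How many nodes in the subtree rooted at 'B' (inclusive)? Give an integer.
Subtree rooted at B contains: A, B, C, D, F, H
Count = 6

Answer: 6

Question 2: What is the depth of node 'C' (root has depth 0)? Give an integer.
Answer: 3

Derivation:
Path from root to C: E -> B -> H -> C
Depth = number of edges = 3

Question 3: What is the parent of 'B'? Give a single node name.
Scan adjacency: B appears as child of E

Answer: E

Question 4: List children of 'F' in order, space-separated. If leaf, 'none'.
Node F's children (from adjacency): (leaf)

Answer: none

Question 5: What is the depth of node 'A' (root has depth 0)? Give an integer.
Path from root to A: E -> B -> H -> A
Depth = number of edges = 3

Answer: 3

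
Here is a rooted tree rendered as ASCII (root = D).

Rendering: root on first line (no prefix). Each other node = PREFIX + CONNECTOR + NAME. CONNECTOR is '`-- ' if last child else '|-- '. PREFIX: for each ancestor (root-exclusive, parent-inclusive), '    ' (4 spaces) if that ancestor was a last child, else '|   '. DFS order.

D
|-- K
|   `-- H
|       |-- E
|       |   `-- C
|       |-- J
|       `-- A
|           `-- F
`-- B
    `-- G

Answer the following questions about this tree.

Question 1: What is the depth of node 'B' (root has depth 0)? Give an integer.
Answer: 1

Derivation:
Path from root to B: D -> B
Depth = number of edges = 1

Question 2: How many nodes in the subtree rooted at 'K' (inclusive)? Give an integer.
Subtree rooted at K contains: A, C, E, F, H, J, K
Count = 7

Answer: 7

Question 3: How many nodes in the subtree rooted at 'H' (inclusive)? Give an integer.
Subtree rooted at H contains: A, C, E, F, H, J
Count = 6

Answer: 6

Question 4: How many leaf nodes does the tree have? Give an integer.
Answer: 4

Derivation:
Leaves (nodes with no children): C, F, G, J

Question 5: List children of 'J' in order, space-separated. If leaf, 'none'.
Node J's children (from adjacency): (leaf)

Answer: none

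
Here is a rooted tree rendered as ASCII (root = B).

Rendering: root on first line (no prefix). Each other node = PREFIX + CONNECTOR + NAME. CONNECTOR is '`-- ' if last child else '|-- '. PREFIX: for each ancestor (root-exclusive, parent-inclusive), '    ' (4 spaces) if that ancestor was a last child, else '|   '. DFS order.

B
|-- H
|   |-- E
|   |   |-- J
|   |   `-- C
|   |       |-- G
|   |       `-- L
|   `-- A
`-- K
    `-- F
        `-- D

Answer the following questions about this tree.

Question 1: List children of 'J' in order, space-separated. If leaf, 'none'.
Answer: none

Derivation:
Node J's children (from adjacency): (leaf)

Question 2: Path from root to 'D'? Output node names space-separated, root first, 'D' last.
Walk down from root: B -> K -> F -> D

Answer: B K F D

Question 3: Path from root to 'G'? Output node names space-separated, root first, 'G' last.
Walk down from root: B -> H -> E -> C -> G

Answer: B H E C G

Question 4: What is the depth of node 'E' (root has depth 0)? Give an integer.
Answer: 2

Derivation:
Path from root to E: B -> H -> E
Depth = number of edges = 2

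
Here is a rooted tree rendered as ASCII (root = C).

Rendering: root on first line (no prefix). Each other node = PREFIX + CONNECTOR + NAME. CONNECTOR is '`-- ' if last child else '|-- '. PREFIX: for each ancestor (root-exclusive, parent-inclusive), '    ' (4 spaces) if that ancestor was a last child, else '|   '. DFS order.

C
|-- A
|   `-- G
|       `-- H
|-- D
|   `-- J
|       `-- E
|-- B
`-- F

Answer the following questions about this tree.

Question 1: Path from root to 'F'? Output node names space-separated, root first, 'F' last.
Answer: C F

Derivation:
Walk down from root: C -> F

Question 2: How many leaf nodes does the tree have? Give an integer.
Leaves (nodes with no children): B, E, F, H

Answer: 4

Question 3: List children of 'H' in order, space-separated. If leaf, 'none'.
Answer: none

Derivation:
Node H's children (from adjacency): (leaf)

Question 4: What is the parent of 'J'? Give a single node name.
Scan adjacency: J appears as child of D

Answer: D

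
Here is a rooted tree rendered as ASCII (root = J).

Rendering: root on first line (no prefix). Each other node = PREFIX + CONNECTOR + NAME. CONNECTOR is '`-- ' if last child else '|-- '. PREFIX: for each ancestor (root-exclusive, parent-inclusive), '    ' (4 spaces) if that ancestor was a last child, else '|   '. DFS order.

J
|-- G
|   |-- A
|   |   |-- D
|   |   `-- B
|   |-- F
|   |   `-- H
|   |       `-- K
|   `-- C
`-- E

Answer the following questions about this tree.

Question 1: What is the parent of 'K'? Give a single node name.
Answer: H

Derivation:
Scan adjacency: K appears as child of H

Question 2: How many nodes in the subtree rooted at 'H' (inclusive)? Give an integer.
Answer: 2

Derivation:
Subtree rooted at H contains: H, K
Count = 2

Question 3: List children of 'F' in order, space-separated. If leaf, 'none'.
Node F's children (from adjacency): H

Answer: H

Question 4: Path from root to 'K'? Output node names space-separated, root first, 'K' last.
Walk down from root: J -> G -> F -> H -> K

Answer: J G F H K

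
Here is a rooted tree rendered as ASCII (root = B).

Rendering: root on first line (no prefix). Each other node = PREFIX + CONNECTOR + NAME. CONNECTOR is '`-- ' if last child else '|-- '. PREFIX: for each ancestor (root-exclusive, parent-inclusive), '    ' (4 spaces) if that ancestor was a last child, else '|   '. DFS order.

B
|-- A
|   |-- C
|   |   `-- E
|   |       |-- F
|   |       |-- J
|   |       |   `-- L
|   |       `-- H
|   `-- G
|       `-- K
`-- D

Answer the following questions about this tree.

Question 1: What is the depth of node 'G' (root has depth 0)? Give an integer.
Answer: 2

Derivation:
Path from root to G: B -> A -> G
Depth = number of edges = 2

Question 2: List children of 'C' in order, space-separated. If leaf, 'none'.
Answer: E

Derivation:
Node C's children (from adjacency): E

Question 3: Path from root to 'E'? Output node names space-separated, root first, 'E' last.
Walk down from root: B -> A -> C -> E

Answer: B A C E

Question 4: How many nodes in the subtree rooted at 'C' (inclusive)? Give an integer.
Subtree rooted at C contains: C, E, F, H, J, L
Count = 6

Answer: 6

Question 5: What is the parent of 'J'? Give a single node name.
Answer: E

Derivation:
Scan adjacency: J appears as child of E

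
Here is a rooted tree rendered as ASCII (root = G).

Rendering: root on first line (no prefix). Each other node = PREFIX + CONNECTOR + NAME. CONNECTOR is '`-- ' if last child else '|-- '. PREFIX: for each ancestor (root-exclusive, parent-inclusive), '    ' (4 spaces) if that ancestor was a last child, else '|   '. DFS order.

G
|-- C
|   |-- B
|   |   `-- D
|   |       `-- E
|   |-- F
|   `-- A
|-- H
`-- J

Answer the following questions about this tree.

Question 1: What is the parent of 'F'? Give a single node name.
Answer: C

Derivation:
Scan adjacency: F appears as child of C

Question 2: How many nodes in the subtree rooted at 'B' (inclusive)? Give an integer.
Answer: 3

Derivation:
Subtree rooted at B contains: B, D, E
Count = 3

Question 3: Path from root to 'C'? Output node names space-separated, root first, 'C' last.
Answer: G C

Derivation:
Walk down from root: G -> C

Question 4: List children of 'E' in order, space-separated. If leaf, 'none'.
Answer: none

Derivation:
Node E's children (from adjacency): (leaf)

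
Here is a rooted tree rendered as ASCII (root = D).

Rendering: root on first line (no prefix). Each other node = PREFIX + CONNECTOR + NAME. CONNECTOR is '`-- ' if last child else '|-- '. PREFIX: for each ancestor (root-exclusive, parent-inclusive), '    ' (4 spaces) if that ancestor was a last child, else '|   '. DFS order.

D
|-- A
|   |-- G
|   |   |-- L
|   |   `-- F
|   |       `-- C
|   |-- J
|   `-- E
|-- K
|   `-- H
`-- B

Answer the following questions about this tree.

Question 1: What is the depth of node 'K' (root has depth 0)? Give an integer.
Answer: 1

Derivation:
Path from root to K: D -> K
Depth = number of edges = 1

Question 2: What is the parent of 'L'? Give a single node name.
Scan adjacency: L appears as child of G

Answer: G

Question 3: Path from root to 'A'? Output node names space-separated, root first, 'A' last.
Answer: D A

Derivation:
Walk down from root: D -> A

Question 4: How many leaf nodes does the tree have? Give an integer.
Leaves (nodes with no children): B, C, E, H, J, L

Answer: 6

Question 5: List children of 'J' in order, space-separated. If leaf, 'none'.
Node J's children (from adjacency): (leaf)

Answer: none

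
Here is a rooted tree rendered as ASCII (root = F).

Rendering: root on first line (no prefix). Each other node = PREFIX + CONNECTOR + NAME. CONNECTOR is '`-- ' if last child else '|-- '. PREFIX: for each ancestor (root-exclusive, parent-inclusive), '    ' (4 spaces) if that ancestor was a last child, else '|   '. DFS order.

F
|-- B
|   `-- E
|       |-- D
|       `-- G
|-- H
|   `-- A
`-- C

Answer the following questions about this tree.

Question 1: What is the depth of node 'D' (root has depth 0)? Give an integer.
Answer: 3

Derivation:
Path from root to D: F -> B -> E -> D
Depth = number of edges = 3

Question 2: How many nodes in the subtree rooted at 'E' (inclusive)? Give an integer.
Answer: 3

Derivation:
Subtree rooted at E contains: D, E, G
Count = 3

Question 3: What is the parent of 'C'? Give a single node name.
Scan adjacency: C appears as child of F

Answer: F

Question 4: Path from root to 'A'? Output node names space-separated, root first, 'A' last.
Walk down from root: F -> H -> A

Answer: F H A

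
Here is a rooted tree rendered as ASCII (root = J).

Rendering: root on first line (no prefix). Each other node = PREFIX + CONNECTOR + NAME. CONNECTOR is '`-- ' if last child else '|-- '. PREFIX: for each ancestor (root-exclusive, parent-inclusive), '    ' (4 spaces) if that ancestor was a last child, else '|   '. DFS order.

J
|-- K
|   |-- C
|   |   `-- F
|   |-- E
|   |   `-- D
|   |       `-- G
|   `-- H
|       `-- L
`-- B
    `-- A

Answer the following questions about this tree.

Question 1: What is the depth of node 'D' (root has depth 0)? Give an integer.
Path from root to D: J -> K -> E -> D
Depth = number of edges = 3

Answer: 3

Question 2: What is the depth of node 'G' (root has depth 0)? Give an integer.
Path from root to G: J -> K -> E -> D -> G
Depth = number of edges = 4

Answer: 4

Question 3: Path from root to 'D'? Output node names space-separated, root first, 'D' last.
Walk down from root: J -> K -> E -> D

Answer: J K E D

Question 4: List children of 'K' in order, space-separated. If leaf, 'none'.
Answer: C E H

Derivation:
Node K's children (from adjacency): C, E, H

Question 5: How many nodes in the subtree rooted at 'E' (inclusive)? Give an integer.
Subtree rooted at E contains: D, E, G
Count = 3

Answer: 3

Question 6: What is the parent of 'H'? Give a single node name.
Answer: K

Derivation:
Scan adjacency: H appears as child of K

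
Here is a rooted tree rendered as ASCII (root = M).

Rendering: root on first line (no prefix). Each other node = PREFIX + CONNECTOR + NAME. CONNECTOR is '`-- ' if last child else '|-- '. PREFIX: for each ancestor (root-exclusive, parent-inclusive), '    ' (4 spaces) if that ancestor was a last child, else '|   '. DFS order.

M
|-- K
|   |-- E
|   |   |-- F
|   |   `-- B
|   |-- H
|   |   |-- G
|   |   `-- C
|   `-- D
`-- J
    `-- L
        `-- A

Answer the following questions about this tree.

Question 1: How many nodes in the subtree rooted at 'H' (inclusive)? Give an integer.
Answer: 3

Derivation:
Subtree rooted at H contains: C, G, H
Count = 3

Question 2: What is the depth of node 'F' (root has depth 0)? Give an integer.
Path from root to F: M -> K -> E -> F
Depth = number of edges = 3

Answer: 3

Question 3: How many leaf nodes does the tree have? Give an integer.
Leaves (nodes with no children): A, B, C, D, F, G

Answer: 6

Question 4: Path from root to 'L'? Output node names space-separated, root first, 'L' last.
Walk down from root: M -> J -> L

Answer: M J L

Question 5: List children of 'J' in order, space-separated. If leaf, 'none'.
Answer: L

Derivation:
Node J's children (from adjacency): L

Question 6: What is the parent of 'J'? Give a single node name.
Answer: M

Derivation:
Scan adjacency: J appears as child of M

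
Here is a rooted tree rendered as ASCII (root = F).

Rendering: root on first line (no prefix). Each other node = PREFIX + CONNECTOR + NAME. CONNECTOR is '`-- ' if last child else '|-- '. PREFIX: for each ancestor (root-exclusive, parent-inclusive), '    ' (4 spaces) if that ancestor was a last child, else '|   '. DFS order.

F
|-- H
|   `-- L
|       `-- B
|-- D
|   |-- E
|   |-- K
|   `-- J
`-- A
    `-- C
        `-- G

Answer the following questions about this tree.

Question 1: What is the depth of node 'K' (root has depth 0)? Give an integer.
Answer: 2

Derivation:
Path from root to K: F -> D -> K
Depth = number of edges = 2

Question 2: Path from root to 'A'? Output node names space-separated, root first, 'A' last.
Answer: F A

Derivation:
Walk down from root: F -> A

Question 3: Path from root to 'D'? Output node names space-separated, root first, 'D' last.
Walk down from root: F -> D

Answer: F D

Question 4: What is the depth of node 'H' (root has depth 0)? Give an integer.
Path from root to H: F -> H
Depth = number of edges = 1

Answer: 1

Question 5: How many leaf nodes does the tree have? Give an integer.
Leaves (nodes with no children): B, E, G, J, K

Answer: 5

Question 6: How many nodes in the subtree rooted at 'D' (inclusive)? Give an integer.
Answer: 4

Derivation:
Subtree rooted at D contains: D, E, J, K
Count = 4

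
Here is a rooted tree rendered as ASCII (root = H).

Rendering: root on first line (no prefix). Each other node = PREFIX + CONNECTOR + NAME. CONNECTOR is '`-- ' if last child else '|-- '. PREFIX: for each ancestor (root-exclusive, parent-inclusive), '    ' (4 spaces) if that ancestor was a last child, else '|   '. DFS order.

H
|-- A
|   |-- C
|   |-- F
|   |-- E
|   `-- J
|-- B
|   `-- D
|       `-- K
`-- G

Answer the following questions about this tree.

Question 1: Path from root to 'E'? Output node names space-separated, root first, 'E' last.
Walk down from root: H -> A -> E

Answer: H A E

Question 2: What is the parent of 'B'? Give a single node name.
Scan adjacency: B appears as child of H

Answer: H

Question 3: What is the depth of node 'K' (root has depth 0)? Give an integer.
Answer: 3

Derivation:
Path from root to K: H -> B -> D -> K
Depth = number of edges = 3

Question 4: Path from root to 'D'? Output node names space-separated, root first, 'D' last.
Walk down from root: H -> B -> D

Answer: H B D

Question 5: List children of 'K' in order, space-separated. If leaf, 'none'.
Answer: none

Derivation:
Node K's children (from adjacency): (leaf)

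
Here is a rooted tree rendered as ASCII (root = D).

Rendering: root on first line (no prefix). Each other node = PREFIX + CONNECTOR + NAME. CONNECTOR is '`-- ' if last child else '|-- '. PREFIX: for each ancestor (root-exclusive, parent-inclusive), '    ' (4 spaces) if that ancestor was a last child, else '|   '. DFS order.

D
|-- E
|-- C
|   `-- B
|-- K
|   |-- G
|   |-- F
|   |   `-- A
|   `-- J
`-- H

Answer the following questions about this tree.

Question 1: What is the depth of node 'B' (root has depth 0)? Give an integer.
Path from root to B: D -> C -> B
Depth = number of edges = 2

Answer: 2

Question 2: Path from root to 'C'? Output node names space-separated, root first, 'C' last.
Walk down from root: D -> C

Answer: D C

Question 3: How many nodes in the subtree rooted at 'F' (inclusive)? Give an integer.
Subtree rooted at F contains: A, F
Count = 2

Answer: 2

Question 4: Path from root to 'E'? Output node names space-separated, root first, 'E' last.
Walk down from root: D -> E

Answer: D E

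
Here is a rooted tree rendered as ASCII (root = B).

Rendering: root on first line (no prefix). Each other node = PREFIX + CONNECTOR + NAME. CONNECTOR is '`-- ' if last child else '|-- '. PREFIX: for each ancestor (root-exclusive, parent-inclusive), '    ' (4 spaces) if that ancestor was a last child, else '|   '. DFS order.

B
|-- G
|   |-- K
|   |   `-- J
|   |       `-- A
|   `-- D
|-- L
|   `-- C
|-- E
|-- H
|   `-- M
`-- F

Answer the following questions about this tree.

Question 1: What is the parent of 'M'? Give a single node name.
Answer: H

Derivation:
Scan adjacency: M appears as child of H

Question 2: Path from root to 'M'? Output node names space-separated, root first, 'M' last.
Walk down from root: B -> H -> M

Answer: B H M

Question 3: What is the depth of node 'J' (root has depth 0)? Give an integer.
Path from root to J: B -> G -> K -> J
Depth = number of edges = 3

Answer: 3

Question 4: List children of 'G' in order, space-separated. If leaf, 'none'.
Node G's children (from adjacency): K, D

Answer: K D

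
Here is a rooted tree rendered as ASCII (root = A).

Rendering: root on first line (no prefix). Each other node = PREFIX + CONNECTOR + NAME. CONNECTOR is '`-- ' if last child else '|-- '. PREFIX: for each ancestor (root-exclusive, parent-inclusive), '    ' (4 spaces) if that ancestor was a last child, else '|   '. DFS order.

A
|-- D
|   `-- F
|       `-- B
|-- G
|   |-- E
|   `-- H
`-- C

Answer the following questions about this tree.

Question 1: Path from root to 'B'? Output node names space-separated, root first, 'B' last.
Walk down from root: A -> D -> F -> B

Answer: A D F B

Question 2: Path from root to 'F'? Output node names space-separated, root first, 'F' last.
Walk down from root: A -> D -> F

Answer: A D F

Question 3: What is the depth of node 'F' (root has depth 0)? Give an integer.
Answer: 2

Derivation:
Path from root to F: A -> D -> F
Depth = number of edges = 2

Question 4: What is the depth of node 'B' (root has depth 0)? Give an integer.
Answer: 3

Derivation:
Path from root to B: A -> D -> F -> B
Depth = number of edges = 3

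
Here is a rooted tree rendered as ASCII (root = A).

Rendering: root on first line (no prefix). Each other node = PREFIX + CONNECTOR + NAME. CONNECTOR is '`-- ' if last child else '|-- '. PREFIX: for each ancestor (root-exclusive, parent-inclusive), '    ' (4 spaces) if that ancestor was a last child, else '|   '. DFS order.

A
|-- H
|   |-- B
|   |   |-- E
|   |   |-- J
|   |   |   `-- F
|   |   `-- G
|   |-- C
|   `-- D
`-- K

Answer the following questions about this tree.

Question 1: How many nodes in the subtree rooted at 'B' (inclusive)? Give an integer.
Answer: 5

Derivation:
Subtree rooted at B contains: B, E, F, G, J
Count = 5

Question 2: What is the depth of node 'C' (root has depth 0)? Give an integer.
Path from root to C: A -> H -> C
Depth = number of edges = 2

Answer: 2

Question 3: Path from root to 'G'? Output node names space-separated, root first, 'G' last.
Walk down from root: A -> H -> B -> G

Answer: A H B G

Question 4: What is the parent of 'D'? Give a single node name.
Answer: H

Derivation:
Scan adjacency: D appears as child of H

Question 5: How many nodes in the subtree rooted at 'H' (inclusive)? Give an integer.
Subtree rooted at H contains: B, C, D, E, F, G, H, J
Count = 8

Answer: 8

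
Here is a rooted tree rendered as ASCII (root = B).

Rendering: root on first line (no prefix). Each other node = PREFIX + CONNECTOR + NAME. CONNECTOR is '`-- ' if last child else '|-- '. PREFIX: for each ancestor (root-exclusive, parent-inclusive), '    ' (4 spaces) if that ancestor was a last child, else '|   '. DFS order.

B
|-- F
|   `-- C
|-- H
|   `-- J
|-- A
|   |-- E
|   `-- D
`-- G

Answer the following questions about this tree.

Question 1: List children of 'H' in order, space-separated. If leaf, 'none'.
Node H's children (from adjacency): J

Answer: J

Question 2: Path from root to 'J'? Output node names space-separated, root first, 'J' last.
Answer: B H J

Derivation:
Walk down from root: B -> H -> J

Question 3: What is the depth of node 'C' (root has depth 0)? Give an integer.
Answer: 2

Derivation:
Path from root to C: B -> F -> C
Depth = number of edges = 2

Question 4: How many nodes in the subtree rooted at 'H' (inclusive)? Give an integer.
Subtree rooted at H contains: H, J
Count = 2

Answer: 2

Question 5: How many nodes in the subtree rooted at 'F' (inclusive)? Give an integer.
Subtree rooted at F contains: C, F
Count = 2

Answer: 2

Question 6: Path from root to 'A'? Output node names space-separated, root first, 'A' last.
Walk down from root: B -> A

Answer: B A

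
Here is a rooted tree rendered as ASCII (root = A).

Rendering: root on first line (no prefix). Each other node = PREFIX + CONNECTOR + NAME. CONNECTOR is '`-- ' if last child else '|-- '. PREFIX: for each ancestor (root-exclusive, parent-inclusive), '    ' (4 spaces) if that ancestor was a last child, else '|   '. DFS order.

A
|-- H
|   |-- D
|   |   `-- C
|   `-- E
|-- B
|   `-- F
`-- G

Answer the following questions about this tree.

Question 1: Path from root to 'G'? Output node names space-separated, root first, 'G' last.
Answer: A G

Derivation:
Walk down from root: A -> G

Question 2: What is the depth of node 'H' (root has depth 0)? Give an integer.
Answer: 1

Derivation:
Path from root to H: A -> H
Depth = number of edges = 1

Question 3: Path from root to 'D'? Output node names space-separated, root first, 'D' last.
Walk down from root: A -> H -> D

Answer: A H D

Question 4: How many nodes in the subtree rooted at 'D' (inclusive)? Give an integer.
Answer: 2

Derivation:
Subtree rooted at D contains: C, D
Count = 2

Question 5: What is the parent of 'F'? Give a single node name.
Answer: B

Derivation:
Scan adjacency: F appears as child of B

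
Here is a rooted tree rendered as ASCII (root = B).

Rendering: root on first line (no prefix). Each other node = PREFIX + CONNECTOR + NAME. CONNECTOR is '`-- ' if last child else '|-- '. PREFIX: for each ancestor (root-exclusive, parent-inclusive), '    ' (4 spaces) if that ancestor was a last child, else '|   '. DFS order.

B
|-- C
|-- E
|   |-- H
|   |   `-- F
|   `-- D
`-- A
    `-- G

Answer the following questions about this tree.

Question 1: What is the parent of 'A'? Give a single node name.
Scan adjacency: A appears as child of B

Answer: B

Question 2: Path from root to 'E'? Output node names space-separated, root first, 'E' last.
Walk down from root: B -> E

Answer: B E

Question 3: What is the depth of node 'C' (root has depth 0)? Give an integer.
Answer: 1

Derivation:
Path from root to C: B -> C
Depth = number of edges = 1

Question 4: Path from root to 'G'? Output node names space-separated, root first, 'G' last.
Answer: B A G

Derivation:
Walk down from root: B -> A -> G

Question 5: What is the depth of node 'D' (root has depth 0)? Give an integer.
Path from root to D: B -> E -> D
Depth = number of edges = 2

Answer: 2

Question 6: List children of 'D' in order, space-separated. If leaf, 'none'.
Answer: none

Derivation:
Node D's children (from adjacency): (leaf)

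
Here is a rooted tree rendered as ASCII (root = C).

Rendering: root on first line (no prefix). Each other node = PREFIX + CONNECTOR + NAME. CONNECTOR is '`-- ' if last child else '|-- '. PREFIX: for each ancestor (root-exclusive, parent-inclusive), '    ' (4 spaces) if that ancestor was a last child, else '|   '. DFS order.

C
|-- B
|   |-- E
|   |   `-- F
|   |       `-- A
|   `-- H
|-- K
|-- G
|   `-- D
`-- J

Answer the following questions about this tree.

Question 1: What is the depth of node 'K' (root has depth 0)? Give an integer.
Path from root to K: C -> K
Depth = number of edges = 1

Answer: 1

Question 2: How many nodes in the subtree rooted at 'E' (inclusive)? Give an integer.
Answer: 3

Derivation:
Subtree rooted at E contains: A, E, F
Count = 3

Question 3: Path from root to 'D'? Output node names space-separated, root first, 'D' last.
Walk down from root: C -> G -> D

Answer: C G D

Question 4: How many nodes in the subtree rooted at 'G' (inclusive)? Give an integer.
Answer: 2

Derivation:
Subtree rooted at G contains: D, G
Count = 2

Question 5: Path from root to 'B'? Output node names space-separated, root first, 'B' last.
Answer: C B

Derivation:
Walk down from root: C -> B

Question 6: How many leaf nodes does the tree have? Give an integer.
Answer: 5

Derivation:
Leaves (nodes with no children): A, D, H, J, K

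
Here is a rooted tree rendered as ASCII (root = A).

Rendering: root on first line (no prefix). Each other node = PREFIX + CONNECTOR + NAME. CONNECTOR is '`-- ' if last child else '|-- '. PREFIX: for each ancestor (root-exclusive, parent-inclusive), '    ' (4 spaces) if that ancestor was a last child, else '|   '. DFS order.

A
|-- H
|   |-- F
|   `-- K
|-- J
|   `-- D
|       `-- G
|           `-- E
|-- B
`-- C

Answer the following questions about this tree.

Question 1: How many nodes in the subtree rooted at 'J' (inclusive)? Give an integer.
Answer: 4

Derivation:
Subtree rooted at J contains: D, E, G, J
Count = 4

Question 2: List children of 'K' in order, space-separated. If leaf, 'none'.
Answer: none

Derivation:
Node K's children (from adjacency): (leaf)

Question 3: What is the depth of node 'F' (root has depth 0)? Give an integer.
Answer: 2

Derivation:
Path from root to F: A -> H -> F
Depth = number of edges = 2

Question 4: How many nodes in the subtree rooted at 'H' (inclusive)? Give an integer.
Subtree rooted at H contains: F, H, K
Count = 3

Answer: 3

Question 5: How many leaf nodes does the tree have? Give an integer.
Answer: 5

Derivation:
Leaves (nodes with no children): B, C, E, F, K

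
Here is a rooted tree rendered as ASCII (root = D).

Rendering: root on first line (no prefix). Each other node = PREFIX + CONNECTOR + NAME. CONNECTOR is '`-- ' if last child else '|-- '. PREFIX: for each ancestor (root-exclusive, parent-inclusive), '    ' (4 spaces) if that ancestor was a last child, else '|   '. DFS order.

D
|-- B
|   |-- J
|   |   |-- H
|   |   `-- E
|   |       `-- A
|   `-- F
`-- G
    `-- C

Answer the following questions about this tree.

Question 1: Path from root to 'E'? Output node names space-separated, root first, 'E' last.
Walk down from root: D -> B -> J -> E

Answer: D B J E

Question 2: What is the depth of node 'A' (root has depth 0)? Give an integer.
Answer: 4

Derivation:
Path from root to A: D -> B -> J -> E -> A
Depth = number of edges = 4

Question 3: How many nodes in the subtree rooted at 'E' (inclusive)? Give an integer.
Subtree rooted at E contains: A, E
Count = 2

Answer: 2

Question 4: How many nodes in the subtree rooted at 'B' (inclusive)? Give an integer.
Subtree rooted at B contains: A, B, E, F, H, J
Count = 6

Answer: 6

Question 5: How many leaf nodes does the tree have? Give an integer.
Answer: 4

Derivation:
Leaves (nodes with no children): A, C, F, H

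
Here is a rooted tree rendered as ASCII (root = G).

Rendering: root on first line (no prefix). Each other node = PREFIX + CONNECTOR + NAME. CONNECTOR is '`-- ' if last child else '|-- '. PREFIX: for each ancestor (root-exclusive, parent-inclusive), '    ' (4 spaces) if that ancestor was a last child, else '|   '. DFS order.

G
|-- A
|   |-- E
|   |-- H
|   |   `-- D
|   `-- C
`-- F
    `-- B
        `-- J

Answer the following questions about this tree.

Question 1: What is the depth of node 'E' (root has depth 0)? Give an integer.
Answer: 2

Derivation:
Path from root to E: G -> A -> E
Depth = number of edges = 2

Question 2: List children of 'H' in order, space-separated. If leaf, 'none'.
Answer: D

Derivation:
Node H's children (from adjacency): D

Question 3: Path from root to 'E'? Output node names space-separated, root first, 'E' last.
Walk down from root: G -> A -> E

Answer: G A E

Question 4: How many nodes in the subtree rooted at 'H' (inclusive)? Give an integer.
Subtree rooted at H contains: D, H
Count = 2

Answer: 2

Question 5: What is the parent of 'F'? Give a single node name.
Answer: G

Derivation:
Scan adjacency: F appears as child of G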